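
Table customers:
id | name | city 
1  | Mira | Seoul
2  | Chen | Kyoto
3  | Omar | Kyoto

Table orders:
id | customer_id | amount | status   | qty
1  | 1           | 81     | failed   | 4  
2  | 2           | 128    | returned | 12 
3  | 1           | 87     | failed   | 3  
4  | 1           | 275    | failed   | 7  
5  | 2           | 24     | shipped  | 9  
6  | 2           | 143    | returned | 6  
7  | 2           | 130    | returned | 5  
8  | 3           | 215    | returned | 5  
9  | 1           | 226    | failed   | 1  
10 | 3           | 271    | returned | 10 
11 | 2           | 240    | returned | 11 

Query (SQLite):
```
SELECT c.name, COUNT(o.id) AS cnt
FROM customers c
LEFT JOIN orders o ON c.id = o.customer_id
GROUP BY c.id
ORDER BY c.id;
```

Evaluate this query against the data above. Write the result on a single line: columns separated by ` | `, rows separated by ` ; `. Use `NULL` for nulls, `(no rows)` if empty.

Mira | 4 ; Chen | 5 ; Omar | 2

LEFT JOIN keeps every customers row; unmatched ones get NULL for orders columns.
Group by customers.id and compute COUNT(o.id). COUNT(col) of an all-NULL group is 0.
  1: ids {1, 3, 4, 9} → COUNT(o.id)=4
  2: ids {2, 5, 6, 7, 11} → COUNT(o.id)=5
  3: ids {8, 10} → COUNT(o.id)=2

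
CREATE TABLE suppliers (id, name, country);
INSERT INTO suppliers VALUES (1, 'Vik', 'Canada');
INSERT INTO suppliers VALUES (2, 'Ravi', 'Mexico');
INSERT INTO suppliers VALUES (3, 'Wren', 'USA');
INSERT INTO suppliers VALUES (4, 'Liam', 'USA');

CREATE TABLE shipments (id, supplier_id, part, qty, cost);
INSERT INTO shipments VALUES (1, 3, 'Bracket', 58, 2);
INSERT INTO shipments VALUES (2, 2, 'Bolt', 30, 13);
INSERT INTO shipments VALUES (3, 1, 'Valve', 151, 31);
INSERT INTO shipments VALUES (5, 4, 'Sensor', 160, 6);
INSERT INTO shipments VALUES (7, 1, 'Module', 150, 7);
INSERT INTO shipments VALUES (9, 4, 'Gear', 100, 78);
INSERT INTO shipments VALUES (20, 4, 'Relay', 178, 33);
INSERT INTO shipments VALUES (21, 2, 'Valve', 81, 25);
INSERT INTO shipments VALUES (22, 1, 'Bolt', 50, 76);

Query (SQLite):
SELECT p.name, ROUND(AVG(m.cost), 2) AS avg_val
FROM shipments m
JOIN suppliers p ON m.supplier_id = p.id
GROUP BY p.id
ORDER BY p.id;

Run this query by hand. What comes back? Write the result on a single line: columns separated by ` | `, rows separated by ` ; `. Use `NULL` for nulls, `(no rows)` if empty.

Vik | 38 ; Ravi | 19 ; Wren | 2 ; Liam | 39

Join each shipments row to its suppliers via supplier_id.
Group joined rows by suppliers.id; compute ROUND(AVG(m.cost), 2) per group.
  1: ids {3, 7, 22} → ROUND(AVG(m.cost), 2)=38
  2: ids {2, 21} → ROUND(AVG(m.cost), 2)=19
  3: ids {1} → ROUND(AVG(m.cost), 2)=2
  4: ids {5, 9, 20} → ROUND(AVG(m.cost), 2)=39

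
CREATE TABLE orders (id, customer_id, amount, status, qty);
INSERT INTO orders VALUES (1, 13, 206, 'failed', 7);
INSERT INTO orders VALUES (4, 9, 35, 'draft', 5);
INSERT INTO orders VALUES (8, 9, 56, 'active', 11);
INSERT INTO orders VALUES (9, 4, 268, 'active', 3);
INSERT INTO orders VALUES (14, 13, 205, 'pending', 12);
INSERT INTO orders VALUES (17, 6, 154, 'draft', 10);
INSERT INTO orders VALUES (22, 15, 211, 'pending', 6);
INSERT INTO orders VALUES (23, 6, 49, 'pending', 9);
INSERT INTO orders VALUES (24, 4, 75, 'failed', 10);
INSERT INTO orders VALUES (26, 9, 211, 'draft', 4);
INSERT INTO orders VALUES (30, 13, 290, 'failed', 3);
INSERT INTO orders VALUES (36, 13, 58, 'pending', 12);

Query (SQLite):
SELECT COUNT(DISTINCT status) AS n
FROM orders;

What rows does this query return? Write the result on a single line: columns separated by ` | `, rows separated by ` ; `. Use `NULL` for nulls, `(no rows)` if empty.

Count distinct non-NULL status values.

4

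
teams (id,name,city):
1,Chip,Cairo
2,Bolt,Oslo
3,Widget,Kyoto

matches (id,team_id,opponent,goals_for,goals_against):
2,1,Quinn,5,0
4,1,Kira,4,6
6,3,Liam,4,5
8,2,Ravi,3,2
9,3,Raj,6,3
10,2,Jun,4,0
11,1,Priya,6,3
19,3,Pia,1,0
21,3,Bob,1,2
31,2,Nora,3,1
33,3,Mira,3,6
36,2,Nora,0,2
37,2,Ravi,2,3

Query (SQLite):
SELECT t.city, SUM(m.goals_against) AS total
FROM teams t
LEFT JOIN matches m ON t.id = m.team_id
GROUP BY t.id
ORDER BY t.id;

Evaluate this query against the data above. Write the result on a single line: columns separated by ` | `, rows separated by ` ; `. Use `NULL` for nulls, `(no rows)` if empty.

LEFT JOIN keeps every teams row; unmatched ones get NULL for matches columns.
Group by teams.id and compute SUM(m.goals_against). SUM over an all-NULL group is NULL.
  1: ids {2, 4, 11} → SUM(m.goals_against)=9
  2: ids {8, 10, 31, 36, 37} → SUM(m.goals_against)=8
  3: ids {6, 9, 19, 21, 33} → SUM(m.goals_against)=16

Cairo | 9 ; Oslo | 8 ; Kyoto | 16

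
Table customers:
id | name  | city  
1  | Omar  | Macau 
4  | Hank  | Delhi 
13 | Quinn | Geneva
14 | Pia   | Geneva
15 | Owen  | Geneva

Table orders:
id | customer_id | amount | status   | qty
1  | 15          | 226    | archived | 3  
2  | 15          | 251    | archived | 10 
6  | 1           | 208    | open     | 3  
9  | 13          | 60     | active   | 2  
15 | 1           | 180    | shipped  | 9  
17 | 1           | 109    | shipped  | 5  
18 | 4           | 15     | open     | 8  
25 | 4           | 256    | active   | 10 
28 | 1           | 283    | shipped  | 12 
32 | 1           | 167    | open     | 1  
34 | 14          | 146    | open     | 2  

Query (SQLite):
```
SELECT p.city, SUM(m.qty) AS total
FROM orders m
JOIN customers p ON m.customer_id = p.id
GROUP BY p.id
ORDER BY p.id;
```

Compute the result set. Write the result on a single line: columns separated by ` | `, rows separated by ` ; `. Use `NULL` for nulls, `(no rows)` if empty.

Join each orders row to its customers via customer_id.
Group joined rows by customers.id; compute SUM(m.qty) per group.
  1: ids {6, 15, 17, 28, 32} → SUM(m.qty)=30
  4: ids {18, 25} → SUM(m.qty)=18
  13: ids {9} → SUM(m.qty)=2
  14: ids {34} → SUM(m.qty)=2
  15: ids {1, 2} → SUM(m.qty)=13

Macau | 30 ; Delhi | 18 ; Geneva | 2 ; Geneva | 2 ; Geneva | 13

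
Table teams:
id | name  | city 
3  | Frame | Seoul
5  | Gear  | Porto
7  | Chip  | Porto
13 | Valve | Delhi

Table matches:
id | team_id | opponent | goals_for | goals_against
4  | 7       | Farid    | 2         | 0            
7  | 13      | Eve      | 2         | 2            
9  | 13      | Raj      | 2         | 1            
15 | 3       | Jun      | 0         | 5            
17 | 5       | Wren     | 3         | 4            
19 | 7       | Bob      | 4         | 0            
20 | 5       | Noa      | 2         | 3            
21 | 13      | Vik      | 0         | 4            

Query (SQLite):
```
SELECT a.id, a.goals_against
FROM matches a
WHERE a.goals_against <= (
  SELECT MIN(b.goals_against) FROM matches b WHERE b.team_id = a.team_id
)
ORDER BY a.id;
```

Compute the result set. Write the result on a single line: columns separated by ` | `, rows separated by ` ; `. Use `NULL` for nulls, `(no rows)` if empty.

For each matches row a, compute MIN(goals_against) over rows sharing a.team_id.
Keep row a if a.goals_against <= that per-group MIN.
  team_id=3: MIN(goals_against) = 5
  team_id=5: MIN(goals_against) = 3
  team_id=7: MIN(goals_against) = 0
  team_id=13: MIN(goals_against) = 1

4 | 0 ; 9 | 1 ; 15 | 5 ; 19 | 0 ; 20 | 3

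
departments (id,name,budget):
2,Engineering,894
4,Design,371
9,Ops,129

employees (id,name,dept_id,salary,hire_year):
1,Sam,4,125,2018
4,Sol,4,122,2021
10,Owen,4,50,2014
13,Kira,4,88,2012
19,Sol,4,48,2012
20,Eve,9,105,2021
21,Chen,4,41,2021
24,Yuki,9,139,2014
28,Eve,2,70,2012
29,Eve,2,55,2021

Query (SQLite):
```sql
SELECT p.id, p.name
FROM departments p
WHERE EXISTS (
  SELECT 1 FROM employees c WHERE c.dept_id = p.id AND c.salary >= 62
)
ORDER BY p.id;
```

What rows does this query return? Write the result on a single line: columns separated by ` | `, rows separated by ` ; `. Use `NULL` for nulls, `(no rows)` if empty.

For each departments row, check whether any employees with matching dept_id has salary >= 62.
Keep rows where that is true.

2 | Engineering ; 4 | Design ; 9 | Ops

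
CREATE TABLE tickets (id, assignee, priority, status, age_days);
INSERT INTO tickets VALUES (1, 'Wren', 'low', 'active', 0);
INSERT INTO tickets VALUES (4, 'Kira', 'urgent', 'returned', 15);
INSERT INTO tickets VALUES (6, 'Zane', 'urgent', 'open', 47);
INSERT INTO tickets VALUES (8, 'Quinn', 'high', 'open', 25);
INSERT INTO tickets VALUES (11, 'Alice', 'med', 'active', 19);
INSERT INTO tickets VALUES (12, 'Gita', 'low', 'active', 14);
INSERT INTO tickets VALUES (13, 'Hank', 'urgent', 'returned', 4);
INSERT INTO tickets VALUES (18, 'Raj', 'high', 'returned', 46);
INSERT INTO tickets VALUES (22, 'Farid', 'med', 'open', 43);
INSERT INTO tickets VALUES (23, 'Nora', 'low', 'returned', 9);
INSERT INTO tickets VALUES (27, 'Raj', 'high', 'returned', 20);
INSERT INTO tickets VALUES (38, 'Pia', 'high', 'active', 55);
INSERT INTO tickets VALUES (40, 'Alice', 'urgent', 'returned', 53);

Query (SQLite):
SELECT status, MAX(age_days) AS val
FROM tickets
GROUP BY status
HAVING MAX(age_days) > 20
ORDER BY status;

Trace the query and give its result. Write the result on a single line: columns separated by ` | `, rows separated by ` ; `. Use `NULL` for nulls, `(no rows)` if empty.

active | 55 ; open | 47 ; returned | 53

Partition tickets by status; compute MAX(age_days) within each group.
HAVING: keep groups where MAX(age_days) > 20.
  active: ids {1, 11, 12, 38} → MAX(age_days)=55
  open: ids {6, 8, 22} → MAX(age_days)=47
  returned: ids {4, 13, 18, 23, 27, 40} → MAX(age_days)=53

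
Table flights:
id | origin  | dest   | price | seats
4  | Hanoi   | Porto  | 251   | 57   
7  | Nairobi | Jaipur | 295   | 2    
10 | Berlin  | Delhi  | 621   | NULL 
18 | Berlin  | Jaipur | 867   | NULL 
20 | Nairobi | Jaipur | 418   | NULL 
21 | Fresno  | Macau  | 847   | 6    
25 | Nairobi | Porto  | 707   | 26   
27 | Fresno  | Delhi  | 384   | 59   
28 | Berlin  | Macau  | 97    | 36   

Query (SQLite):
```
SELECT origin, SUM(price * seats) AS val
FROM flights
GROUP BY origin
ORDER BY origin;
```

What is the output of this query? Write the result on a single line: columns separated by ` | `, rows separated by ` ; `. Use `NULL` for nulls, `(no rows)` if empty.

For each row compute price * seats.
Group by origin; take SUM of the expression per group.
  Berlin: ids {10, 18, 28} → SUM(price * seats)=3492
  Fresno: ids {21, 27} → SUM(price * seats)=27738
  Hanoi: ids {4} → SUM(price * seats)=14307
  Nairobi: ids {7, 20, 25} → SUM(price * seats)=18972

Berlin | 3492 ; Fresno | 27738 ; Hanoi | 14307 ; Nairobi | 18972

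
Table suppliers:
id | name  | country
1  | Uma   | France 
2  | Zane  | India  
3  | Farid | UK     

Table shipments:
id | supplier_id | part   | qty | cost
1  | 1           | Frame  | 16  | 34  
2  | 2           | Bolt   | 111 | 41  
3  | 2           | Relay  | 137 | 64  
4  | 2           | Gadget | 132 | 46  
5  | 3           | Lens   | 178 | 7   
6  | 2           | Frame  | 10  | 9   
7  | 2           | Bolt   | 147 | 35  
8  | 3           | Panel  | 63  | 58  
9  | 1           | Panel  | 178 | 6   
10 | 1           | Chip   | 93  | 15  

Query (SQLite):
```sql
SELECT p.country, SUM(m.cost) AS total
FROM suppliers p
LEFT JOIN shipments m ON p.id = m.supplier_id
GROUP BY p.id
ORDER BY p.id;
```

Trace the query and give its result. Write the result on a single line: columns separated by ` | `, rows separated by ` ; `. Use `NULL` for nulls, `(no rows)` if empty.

LEFT JOIN keeps every suppliers row; unmatched ones get NULL for shipments columns.
Group by suppliers.id and compute SUM(m.cost). SUM over an all-NULL group is NULL.
  1: ids {1, 9, 10} → SUM(m.cost)=55
  2: ids {2, 3, 4, 6, 7} → SUM(m.cost)=195
  3: ids {5, 8} → SUM(m.cost)=65

France | 55 ; India | 195 ; UK | 65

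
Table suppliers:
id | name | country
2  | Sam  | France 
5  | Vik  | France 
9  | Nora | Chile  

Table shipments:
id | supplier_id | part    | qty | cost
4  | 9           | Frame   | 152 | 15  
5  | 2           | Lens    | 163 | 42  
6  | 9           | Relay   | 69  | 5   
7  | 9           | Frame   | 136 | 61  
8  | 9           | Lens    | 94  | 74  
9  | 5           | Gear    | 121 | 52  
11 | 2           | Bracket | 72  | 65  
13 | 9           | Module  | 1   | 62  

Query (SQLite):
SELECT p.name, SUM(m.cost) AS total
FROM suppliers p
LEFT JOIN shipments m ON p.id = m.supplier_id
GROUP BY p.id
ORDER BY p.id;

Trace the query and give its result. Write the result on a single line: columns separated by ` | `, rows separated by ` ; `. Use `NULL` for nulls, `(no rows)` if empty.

LEFT JOIN keeps every suppliers row; unmatched ones get NULL for shipments columns.
Group by suppliers.id and compute SUM(m.cost). SUM over an all-NULL group is NULL.
  2: ids {5, 11} → SUM(m.cost)=107
  5: ids {9} → SUM(m.cost)=52
  9: ids {4, 6, 7, 8, 13} → SUM(m.cost)=217

Sam | 107 ; Vik | 52 ; Nora | 217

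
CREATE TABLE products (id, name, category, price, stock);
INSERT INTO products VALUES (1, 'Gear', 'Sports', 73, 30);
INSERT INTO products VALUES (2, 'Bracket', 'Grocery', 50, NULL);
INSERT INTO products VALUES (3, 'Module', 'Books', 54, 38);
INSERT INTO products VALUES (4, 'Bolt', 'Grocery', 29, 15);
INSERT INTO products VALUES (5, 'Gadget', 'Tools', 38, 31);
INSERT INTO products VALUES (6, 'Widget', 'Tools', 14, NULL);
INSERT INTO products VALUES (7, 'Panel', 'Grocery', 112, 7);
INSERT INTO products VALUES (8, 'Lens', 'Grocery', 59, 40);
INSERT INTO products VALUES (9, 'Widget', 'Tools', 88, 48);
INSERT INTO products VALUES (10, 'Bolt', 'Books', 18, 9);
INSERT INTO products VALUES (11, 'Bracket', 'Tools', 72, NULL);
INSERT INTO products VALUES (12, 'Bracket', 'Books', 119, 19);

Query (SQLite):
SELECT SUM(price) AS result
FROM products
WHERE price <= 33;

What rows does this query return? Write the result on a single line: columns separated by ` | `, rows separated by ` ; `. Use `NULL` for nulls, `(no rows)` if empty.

Rows where price <= 33 → price values: [29, 14, 18].
SUM of non-NULL values = 61.

61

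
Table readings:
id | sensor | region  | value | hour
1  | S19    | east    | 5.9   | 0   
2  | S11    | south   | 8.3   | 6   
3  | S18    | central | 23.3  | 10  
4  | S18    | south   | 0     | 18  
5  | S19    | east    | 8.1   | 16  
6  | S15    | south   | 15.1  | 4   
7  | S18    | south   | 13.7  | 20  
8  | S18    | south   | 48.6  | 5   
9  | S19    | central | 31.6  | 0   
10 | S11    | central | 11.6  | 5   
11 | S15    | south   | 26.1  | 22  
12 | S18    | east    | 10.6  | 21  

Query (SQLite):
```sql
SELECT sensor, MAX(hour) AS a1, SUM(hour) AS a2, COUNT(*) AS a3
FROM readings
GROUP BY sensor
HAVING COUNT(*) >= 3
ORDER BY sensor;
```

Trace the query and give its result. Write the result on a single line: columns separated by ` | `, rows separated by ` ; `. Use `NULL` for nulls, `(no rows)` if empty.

Group readings by sensor.
Per group compute: MAX(hour), SUM(hour), COUNT(*).
HAVING: drop groups with fewer than 3 rows.
  S11: ids {2, 10} → MAX(hour)=6, SUM(hour)=11, COUNT(*)=2
  S15: ids {6, 11} → MAX(hour)=22, SUM(hour)=26, COUNT(*)=2
  S18: ids {3, 4, 7, 8, 12} → MAX(hour)=21, SUM(hour)=74, COUNT(*)=5
  S19: ids {1, 5, 9} → MAX(hour)=16, SUM(hour)=16, COUNT(*)=3

S18 | 21 | 74 | 5 ; S19 | 16 | 16 | 3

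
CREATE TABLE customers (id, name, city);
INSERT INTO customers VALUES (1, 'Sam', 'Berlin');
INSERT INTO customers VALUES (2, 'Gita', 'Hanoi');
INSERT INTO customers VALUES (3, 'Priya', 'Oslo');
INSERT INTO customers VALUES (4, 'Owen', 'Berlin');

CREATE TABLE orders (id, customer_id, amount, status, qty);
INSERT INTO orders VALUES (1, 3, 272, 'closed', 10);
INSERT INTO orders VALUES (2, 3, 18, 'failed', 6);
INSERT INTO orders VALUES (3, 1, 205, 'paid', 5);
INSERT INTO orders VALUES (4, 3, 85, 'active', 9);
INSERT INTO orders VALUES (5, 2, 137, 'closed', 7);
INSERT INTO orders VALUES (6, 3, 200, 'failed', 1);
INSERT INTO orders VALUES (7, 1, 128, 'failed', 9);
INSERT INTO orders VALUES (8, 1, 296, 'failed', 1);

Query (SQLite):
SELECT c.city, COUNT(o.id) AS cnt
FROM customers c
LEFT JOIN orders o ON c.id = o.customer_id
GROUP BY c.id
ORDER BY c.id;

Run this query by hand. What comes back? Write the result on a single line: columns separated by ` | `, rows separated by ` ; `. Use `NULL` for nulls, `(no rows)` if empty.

Berlin | 3 ; Hanoi | 1 ; Oslo | 4 ; Berlin | 0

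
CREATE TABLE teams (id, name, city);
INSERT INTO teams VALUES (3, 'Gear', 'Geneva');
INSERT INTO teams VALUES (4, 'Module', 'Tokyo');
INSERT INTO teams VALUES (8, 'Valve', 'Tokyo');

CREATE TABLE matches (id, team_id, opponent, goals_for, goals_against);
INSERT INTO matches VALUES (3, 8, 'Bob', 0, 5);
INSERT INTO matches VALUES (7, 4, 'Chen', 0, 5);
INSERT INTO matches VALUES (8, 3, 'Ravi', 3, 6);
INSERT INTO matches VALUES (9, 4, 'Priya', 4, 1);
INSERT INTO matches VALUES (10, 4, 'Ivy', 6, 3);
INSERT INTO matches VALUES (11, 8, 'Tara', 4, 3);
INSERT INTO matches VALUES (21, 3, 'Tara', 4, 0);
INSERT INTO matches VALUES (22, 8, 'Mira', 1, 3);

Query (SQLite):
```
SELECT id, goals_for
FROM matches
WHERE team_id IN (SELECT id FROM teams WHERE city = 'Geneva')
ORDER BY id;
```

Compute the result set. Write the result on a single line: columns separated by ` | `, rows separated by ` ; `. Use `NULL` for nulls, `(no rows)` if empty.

Inner query: teams.id where city = 'Geneva'.
Outer: keep matches rows whose team_id is in that set.
Inner query → {3}

8 | 3 ; 21 | 4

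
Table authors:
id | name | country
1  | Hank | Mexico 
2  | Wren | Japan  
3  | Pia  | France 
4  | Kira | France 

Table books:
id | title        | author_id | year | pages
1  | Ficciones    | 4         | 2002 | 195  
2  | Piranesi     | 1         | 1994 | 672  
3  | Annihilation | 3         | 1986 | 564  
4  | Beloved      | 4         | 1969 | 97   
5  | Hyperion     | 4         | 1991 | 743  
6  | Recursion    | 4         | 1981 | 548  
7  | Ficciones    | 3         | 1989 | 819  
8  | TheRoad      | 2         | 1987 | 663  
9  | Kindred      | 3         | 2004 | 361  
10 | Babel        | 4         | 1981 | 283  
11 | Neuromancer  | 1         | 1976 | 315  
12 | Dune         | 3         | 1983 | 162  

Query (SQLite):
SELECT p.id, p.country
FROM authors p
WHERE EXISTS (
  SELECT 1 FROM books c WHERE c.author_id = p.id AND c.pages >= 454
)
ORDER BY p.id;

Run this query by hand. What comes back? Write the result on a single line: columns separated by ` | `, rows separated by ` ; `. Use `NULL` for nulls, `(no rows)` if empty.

1 | Mexico ; 2 | Japan ; 3 | France ; 4 | France

For each authors row, check whether any books with matching author_id has pages >= 454.
Keep rows where that is true.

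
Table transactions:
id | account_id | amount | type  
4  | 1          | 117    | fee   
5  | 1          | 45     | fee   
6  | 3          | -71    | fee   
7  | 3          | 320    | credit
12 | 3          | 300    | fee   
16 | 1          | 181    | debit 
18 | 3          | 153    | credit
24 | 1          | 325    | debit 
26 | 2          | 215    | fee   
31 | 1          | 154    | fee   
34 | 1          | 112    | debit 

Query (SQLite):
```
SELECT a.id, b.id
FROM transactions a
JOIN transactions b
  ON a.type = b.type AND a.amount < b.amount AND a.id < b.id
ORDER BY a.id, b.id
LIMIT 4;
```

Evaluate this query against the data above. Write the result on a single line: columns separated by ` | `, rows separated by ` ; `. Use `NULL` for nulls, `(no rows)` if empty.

Pairs (a,b) with same type, a.amount < b.amount, a.id < b.id.
type groups: credit:{7,18} debit:{16,24,34} fee:{4,5,6,12,26,31}
Ordered by (a.id, b.id); first 4.

4 | 12 ; 4 | 26 ; 4 | 31 ; 5 | 12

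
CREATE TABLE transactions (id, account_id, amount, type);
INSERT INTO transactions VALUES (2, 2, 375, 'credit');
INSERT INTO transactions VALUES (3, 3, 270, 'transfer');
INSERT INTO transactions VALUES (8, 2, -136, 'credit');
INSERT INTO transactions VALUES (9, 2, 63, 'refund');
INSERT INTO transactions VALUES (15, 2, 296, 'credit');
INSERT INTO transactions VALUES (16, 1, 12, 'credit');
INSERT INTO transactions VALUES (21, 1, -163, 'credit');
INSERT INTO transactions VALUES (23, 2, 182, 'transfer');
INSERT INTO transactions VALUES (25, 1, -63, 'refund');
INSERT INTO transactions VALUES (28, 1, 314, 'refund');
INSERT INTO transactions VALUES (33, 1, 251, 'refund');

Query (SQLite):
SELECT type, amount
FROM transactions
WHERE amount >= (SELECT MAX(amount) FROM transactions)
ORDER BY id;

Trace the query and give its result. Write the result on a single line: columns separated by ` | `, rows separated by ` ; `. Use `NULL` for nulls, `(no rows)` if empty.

Scalar subquery: MAX(amount) over all transactions rows = 375.
Keep rows where amount >= that value.

credit | 375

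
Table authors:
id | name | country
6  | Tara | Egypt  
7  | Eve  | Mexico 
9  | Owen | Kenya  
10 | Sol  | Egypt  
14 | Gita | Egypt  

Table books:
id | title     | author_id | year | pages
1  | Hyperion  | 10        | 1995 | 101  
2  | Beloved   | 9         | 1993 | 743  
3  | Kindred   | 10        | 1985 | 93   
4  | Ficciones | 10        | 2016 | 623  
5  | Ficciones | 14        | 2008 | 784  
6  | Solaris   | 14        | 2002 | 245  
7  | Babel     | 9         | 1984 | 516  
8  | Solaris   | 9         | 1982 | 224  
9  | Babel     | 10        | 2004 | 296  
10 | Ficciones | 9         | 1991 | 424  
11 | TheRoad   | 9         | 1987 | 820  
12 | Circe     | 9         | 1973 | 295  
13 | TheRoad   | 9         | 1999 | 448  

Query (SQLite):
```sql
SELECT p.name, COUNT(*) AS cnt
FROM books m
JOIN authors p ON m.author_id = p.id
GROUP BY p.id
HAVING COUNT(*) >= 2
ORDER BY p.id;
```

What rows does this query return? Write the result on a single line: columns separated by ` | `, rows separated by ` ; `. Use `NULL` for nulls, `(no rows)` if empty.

Owen | 7 ; Sol | 4 ; Gita | 2

Join each books row to its authors via author_id.
Group joined rows by authors.id; compute COUNT(*) per group.
HAVING: keep groups with count ≥ 2.
  9: ids {2, 7, 8, 10, 11, 12, 13} → COUNT(*)=7
  10: ids {1, 3, 4, 9} → COUNT(*)=4
  14: ids {5, 6} → COUNT(*)=2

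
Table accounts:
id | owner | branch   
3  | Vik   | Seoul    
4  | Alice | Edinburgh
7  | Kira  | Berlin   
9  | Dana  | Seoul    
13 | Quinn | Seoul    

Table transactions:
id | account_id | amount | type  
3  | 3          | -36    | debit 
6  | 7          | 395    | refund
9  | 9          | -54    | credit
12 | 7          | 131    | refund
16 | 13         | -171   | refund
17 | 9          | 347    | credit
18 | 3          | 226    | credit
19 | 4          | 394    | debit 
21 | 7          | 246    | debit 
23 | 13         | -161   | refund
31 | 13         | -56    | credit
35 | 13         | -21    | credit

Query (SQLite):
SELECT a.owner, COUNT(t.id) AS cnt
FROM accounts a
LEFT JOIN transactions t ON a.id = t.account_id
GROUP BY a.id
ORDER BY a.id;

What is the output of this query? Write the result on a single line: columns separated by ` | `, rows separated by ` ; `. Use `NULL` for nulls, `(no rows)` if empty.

LEFT JOIN keeps every accounts row; unmatched ones get NULL for transactions columns.
Group by accounts.id and compute COUNT(t.id). COUNT(col) of an all-NULL group is 0.
  3: ids {3, 18} → COUNT(t.id)=2
  4: ids {19} → COUNT(t.id)=1
  7: ids {6, 12, 21} → COUNT(t.id)=3
  9: ids {9, 17} → COUNT(t.id)=2
  13: ids {16, 23, 31, 35} → COUNT(t.id)=4

Vik | 2 ; Alice | 1 ; Kira | 3 ; Dana | 2 ; Quinn | 4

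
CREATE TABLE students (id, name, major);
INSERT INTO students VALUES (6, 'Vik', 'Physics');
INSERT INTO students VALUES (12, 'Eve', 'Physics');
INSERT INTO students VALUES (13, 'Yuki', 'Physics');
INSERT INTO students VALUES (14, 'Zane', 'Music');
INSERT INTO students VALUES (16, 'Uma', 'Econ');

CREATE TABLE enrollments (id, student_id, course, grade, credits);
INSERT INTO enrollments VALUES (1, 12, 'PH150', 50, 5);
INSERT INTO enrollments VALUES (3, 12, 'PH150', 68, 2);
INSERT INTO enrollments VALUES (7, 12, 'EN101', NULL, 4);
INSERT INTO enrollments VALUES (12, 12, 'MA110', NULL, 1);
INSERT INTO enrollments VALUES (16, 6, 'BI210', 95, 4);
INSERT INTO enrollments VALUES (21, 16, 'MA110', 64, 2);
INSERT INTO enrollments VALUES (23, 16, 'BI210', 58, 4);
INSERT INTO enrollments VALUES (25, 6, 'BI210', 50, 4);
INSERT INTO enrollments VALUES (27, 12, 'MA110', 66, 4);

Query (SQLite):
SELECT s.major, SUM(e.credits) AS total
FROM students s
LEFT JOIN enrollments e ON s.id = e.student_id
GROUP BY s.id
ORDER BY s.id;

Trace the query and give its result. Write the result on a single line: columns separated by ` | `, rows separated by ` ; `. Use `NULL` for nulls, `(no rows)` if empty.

Physics | 8 ; Physics | 16 ; Physics | NULL ; Music | NULL ; Econ | 6

LEFT JOIN keeps every students row; unmatched ones get NULL for enrollments columns.
Group by students.id and compute SUM(e.credits). SUM over an all-NULL group is NULL.
  6: ids {16, 25} → SUM(e.credits)=8
  12: ids {1, 3, 7, 12, 27} → SUM(e.credits)=16
  13: ids {—} → SUM(e.credits)=NULL
  14: ids {—} → SUM(e.credits)=NULL
  16: ids {21, 23} → SUM(e.credits)=6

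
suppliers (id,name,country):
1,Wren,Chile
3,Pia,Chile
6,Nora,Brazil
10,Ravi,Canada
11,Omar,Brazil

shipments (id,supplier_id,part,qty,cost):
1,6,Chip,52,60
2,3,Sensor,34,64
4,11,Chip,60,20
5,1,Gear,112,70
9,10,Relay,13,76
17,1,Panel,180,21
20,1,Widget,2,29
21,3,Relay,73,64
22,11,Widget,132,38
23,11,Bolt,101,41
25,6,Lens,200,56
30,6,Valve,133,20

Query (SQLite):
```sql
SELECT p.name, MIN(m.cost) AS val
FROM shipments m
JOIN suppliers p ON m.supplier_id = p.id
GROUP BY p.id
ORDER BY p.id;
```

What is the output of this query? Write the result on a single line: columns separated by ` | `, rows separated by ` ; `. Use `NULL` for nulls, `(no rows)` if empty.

Wren | 21 ; Pia | 64 ; Nora | 20 ; Ravi | 76 ; Omar | 20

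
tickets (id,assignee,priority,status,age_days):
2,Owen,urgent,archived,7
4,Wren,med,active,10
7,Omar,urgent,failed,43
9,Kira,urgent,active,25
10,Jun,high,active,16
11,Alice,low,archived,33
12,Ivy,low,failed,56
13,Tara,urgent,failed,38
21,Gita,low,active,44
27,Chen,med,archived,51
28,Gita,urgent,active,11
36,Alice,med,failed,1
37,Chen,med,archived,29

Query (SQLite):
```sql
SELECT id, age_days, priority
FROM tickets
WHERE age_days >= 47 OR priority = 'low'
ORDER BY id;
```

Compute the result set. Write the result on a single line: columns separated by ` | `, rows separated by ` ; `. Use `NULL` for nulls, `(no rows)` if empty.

11 | 33 | low ; 12 | 56 | low ; 21 | 44 | low ; 27 | 51 | med

age_days >= 47: ids {12, 27}
priority = 'low': ids {11, 12, 21}
Combine with OR.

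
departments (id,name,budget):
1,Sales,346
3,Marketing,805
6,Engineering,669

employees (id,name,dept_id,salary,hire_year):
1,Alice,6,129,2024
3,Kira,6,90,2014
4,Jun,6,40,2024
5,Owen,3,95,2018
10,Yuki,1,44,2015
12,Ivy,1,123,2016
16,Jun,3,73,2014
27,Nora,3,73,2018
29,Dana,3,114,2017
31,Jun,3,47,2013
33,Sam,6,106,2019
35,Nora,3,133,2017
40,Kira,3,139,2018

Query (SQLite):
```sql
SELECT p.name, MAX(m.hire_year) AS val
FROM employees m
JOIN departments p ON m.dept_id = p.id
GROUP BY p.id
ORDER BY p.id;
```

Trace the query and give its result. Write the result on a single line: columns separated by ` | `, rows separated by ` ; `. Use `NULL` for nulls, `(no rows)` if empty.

Join each employees row to its departments via dept_id.
Group joined rows by departments.id; compute MAX(m.hire_year) per group.
  1: ids {10, 12} → MAX(m.hire_year)=2016
  3: ids {5, 16, 27, 29, 31, 35, 40} → MAX(m.hire_year)=2018
  6: ids {1, 3, 4, 33} → MAX(m.hire_year)=2024

Sales | 2016 ; Marketing | 2018 ; Engineering | 2024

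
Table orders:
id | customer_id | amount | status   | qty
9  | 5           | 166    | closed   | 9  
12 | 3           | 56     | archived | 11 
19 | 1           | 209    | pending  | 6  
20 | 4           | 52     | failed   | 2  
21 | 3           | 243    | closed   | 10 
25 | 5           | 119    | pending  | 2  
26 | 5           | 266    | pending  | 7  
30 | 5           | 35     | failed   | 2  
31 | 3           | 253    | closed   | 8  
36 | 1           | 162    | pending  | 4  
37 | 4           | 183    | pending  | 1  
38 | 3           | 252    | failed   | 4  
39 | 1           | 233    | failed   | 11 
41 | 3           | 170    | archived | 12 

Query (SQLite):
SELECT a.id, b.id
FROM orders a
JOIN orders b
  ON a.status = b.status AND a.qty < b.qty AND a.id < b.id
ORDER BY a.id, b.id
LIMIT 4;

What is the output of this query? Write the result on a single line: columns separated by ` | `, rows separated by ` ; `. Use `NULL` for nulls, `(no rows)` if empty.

9 | 21 ; 12 | 41 ; 19 | 26 ; 20 | 38

Pairs (a,b) with same status, a.qty < b.qty, a.id < b.id.
status groups: archived:{12,41} closed:{9,21,31} failed:{20,30,38,39} pending:{19,25,26,36,37}
Ordered by (a.id, b.id); first 4.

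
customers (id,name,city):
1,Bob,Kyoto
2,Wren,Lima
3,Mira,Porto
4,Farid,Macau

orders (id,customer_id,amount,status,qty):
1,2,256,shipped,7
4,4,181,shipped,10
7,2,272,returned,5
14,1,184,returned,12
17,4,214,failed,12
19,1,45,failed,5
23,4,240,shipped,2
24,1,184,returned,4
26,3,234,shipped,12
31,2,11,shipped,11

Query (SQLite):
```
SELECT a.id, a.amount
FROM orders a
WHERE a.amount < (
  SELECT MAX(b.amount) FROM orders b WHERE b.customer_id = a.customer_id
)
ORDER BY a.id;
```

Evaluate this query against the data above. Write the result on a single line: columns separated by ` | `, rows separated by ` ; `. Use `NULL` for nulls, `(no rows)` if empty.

1 | 256 ; 4 | 181 ; 17 | 214 ; 19 | 45 ; 31 | 11

For each orders row a, compute MAX(amount) over rows sharing a.customer_id.
Keep row a if a.amount < that per-group MAX.
  customer_id=1: MAX(amount) = 184
  customer_id=2: MAX(amount) = 272
  customer_id=3: MAX(amount) = 234
  customer_id=4: MAX(amount) = 240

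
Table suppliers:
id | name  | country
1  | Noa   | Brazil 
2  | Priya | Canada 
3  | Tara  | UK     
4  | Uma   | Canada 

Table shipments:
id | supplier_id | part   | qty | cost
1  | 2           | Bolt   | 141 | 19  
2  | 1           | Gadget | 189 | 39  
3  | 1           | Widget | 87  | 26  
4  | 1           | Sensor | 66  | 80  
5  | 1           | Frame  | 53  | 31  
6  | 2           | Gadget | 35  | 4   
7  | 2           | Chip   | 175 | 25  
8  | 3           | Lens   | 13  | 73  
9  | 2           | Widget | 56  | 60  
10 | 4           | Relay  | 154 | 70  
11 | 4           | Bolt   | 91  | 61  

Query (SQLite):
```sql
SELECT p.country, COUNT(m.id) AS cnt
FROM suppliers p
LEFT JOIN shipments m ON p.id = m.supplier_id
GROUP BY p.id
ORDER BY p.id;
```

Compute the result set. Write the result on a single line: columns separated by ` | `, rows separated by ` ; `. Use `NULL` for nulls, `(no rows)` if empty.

LEFT JOIN keeps every suppliers row; unmatched ones get NULL for shipments columns.
Group by suppliers.id and compute COUNT(m.id). COUNT(col) of an all-NULL group is 0.
  1: ids {2, 3, 4, 5} → COUNT(m.id)=4
  2: ids {1, 6, 7, 9} → COUNT(m.id)=4
  3: ids {8} → COUNT(m.id)=1
  4: ids {10, 11} → COUNT(m.id)=2

Brazil | 4 ; Canada | 4 ; UK | 1 ; Canada | 2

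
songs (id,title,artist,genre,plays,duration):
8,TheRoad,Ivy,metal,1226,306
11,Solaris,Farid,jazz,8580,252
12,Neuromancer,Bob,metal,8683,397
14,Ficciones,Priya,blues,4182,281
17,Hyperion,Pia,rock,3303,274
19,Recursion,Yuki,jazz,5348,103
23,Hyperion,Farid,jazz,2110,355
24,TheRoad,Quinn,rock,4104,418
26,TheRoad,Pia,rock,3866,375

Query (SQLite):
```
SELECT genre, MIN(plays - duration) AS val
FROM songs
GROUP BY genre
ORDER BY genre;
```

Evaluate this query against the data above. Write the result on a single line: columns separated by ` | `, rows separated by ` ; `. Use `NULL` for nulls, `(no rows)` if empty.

For each row compute plays - duration.
Group by genre; take MIN of the expression per group.
  blues: ids {14} → MIN(plays - duration)=3901
  jazz: ids {11, 19, 23} → MIN(plays - duration)=1755
  metal: ids {8, 12} → MIN(plays - duration)=920
  rock: ids {17, 24, 26} → MIN(plays - duration)=3029

blues | 3901 ; jazz | 1755 ; metal | 920 ; rock | 3029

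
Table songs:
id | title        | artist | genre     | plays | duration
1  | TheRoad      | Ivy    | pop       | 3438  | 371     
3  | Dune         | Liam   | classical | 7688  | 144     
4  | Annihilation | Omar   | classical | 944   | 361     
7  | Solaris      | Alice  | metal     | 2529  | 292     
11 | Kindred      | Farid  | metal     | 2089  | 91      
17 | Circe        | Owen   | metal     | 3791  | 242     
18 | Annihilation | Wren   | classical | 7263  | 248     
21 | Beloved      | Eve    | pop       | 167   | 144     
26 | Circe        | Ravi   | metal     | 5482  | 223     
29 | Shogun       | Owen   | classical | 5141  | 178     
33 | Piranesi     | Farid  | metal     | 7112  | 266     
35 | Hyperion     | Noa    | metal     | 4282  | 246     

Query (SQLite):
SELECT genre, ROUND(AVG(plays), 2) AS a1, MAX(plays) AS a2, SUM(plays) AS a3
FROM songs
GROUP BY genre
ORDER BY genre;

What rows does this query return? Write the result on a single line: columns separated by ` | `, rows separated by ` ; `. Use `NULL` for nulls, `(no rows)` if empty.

classical | 5259 | 7688 | 21036 ; metal | 4214.17 | 7112 | 25285 ; pop | 1802.5 | 3438 | 3605

Group songs by genre.
Per group compute: ROUND(AVG(plays), 2), MAX(plays), SUM(plays).
  classical: ids {3, 4, 18, 29} → ROUND(AVG(plays), 2)=5259, MAX(plays)=7688, SUM(plays)=21036
  metal: ids {7, 11, 17, 26, 33, 35} → ROUND(AVG(plays), 2)=4214.17, MAX(plays)=7112, SUM(plays)=25285
  pop: ids {1, 21} → ROUND(AVG(plays), 2)=1802.5, MAX(plays)=3438, SUM(plays)=3605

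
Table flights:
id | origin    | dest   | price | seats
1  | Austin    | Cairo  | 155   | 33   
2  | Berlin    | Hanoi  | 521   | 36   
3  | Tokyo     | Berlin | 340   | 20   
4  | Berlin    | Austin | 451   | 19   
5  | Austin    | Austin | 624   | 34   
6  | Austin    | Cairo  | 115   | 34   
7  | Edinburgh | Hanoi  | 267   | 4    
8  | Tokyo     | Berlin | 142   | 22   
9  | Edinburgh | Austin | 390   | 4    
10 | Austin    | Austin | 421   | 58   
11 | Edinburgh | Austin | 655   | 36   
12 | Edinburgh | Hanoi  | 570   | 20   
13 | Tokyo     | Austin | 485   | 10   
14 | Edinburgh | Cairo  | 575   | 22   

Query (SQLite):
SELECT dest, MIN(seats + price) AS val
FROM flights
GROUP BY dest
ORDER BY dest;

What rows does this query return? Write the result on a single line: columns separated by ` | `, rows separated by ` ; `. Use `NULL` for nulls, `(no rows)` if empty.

For each row compute seats + price.
Group by dest; take MIN of the expression per group.
  Austin: ids {4, 5, 9, 10, 11, 13} → MIN(seats + price)=394
  Berlin: ids {3, 8} → MIN(seats + price)=164
  Cairo: ids {1, 6, 14} → MIN(seats + price)=149
  Hanoi: ids {2, 7, 12} → MIN(seats + price)=271

Austin | 394 ; Berlin | 164 ; Cairo | 149 ; Hanoi | 271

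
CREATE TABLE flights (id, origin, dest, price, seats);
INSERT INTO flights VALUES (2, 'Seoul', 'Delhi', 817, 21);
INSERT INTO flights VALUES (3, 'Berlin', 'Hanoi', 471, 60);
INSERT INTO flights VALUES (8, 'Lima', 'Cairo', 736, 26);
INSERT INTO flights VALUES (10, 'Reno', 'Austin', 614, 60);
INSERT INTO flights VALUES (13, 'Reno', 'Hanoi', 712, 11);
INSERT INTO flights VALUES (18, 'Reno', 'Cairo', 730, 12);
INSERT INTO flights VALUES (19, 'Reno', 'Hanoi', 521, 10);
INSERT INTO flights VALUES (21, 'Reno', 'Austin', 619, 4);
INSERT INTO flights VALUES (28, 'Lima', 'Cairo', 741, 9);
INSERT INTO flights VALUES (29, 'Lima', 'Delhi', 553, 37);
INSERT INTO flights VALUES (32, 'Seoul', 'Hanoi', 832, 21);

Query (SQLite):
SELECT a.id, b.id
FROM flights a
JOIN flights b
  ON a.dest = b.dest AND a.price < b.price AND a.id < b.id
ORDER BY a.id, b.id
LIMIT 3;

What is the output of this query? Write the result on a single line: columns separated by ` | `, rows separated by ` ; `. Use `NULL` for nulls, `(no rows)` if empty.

3 | 13 ; 3 | 19 ; 3 | 32

Pairs (a,b) with same dest, a.price < b.price, a.id < b.id.
dest groups: Austin:{10,21} Cairo:{8,18,28} Delhi:{2,29} Hanoi:{3,13,19,32}
Ordered by (a.id, b.id); first 3.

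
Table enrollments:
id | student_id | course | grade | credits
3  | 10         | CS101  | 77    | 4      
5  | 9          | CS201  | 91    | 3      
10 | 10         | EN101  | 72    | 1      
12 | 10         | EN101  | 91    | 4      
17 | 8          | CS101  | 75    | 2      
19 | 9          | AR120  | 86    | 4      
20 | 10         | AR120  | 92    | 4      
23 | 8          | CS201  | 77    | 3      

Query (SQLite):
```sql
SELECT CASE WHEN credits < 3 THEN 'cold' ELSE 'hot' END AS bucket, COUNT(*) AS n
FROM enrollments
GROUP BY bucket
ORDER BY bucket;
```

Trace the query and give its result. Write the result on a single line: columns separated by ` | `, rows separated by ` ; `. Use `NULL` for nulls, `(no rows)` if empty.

cold | 2 ; hot | 6

Bucket rows by credits < 3 → 'cold' else 'hot'; count each bucket.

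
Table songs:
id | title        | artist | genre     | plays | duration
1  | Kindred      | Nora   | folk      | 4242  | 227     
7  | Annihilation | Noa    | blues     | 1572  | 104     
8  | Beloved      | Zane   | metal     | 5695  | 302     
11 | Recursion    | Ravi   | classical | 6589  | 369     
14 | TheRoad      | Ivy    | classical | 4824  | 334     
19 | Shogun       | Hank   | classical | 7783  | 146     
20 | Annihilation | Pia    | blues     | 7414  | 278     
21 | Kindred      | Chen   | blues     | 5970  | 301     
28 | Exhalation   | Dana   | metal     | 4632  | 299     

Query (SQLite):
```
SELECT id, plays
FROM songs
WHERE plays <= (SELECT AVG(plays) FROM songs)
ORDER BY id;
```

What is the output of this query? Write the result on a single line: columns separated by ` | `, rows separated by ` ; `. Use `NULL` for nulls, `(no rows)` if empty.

1 | 4242 ; 7 | 1572 ; 14 | 4824 ; 28 | 4632

Scalar subquery: AVG(plays) over all songs rows = 5413.444444 (≈; comparison uses full precision).
Keep rows where plays <= that value.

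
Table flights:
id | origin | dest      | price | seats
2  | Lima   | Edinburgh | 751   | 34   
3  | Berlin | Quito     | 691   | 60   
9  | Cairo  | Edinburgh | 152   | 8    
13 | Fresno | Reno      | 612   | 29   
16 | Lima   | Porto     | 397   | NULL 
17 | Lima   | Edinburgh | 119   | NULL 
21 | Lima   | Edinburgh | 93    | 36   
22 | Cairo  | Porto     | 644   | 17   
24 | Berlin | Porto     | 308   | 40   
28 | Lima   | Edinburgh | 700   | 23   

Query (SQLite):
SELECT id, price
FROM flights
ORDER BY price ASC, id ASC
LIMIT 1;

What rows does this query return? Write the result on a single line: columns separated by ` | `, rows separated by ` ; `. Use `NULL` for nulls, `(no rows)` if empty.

21 | 93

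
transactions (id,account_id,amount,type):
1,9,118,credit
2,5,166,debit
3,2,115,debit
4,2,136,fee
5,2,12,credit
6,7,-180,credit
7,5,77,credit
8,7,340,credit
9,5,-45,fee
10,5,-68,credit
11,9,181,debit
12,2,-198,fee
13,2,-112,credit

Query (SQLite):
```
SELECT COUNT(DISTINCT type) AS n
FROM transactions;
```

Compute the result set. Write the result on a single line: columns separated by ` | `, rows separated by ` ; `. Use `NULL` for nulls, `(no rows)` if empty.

Count distinct non-NULL type values.

3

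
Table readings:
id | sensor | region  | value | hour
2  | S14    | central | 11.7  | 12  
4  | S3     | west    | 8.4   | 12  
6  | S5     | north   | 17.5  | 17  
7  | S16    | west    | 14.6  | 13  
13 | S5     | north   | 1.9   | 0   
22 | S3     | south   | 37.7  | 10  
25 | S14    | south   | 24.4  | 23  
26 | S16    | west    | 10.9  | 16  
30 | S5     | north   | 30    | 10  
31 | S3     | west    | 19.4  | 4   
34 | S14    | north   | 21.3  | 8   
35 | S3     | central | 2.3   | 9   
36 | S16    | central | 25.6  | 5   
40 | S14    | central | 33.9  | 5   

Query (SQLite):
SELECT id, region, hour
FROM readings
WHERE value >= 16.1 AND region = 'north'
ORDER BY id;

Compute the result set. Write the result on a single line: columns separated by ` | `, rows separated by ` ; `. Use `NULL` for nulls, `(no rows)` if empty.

6 | north | 17 ; 30 | north | 10 ; 34 | north | 8

value >= 16.1: ids {6, 22, 25, 30, 31, 34, 36, 40}
region = 'north': ids {6, 13, 30, 34}
Combine with AND.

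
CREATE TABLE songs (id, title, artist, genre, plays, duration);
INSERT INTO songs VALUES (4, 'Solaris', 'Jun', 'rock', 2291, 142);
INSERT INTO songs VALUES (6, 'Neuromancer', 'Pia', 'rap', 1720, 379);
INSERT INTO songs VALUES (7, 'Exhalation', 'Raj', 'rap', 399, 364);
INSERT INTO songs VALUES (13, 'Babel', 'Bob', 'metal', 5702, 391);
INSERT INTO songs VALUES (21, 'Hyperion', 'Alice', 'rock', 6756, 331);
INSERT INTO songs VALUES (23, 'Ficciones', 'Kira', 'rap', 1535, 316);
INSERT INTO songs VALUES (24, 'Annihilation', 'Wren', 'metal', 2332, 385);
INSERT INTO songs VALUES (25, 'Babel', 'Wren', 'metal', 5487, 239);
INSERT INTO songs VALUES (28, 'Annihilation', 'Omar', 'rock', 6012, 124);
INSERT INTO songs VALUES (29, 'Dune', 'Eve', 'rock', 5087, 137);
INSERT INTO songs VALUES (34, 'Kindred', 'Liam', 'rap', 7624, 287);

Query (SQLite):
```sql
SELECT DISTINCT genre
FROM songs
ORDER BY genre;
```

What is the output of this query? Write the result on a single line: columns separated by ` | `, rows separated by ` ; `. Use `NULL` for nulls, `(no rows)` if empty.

metal ; rap ; rock

Collect distinct genre values from songs.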